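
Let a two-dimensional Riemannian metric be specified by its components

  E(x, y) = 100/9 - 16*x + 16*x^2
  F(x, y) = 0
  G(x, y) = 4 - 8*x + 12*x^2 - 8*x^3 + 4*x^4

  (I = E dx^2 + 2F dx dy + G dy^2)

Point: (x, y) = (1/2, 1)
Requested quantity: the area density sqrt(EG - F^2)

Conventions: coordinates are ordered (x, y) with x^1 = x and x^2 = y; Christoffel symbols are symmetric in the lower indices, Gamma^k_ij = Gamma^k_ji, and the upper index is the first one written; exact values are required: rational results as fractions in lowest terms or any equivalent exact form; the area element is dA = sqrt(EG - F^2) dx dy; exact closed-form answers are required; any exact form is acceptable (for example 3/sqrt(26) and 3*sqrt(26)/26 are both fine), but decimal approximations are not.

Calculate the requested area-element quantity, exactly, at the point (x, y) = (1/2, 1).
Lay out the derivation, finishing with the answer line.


E = 64/9, F = 0, G = 9/4; EG - F^2 = 16

Answer: sqrt(EG - F^2) = 4


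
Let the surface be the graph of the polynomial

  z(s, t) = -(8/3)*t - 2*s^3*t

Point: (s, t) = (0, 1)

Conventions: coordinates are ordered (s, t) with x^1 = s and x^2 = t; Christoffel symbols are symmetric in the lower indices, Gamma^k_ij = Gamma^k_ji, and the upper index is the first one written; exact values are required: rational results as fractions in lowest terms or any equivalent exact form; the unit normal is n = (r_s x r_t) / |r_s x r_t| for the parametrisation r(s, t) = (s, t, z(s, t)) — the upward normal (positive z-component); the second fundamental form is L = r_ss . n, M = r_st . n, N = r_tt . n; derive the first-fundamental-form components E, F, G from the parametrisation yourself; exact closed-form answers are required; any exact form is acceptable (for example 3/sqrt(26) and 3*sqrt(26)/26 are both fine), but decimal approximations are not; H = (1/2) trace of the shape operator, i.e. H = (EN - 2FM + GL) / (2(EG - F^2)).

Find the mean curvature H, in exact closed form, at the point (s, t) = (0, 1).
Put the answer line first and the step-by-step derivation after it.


Answer: H = 0

z_s = 0, z_t = -8/3, z_ss = 0, z_st = 0, z_tt = 0
E = 1, F = 0, G = 73/9; answer radicand W^2 = 73/9
unnormalised second-form numerators: l = 0, m = 0, n = 0; L = l/sqrt(73/9), and similarly M = m/sqrt(W^2), N = n/sqrt(W^2)
H = (E*n - 2*F*m + G*l) / (2*(EG - F^2)*sqrt(W^2)); E*n - 2*F*m + G*l = 0, EG - F^2 = 73/9, so H = (0)/sqrt(73/9)


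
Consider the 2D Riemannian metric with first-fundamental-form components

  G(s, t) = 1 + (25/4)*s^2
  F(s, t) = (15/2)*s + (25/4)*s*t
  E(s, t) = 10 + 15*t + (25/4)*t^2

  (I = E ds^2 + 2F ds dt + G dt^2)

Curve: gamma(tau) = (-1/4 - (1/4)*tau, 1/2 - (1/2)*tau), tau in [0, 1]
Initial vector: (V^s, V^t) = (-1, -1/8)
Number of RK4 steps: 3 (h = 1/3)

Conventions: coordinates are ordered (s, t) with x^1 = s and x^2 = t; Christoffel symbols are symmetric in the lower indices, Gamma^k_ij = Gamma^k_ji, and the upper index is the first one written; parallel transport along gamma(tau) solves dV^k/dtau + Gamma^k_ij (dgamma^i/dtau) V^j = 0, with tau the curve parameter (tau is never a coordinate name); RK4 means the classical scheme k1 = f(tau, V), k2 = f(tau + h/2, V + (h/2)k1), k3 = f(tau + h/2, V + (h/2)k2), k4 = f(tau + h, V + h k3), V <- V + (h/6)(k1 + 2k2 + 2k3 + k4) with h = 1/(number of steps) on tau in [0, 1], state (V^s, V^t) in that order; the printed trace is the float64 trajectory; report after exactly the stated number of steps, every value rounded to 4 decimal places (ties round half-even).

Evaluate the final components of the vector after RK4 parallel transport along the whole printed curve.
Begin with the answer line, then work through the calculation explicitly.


Answer: V^s = -1.3662, V^t = -0.0240

gamma'(tau) = (-1/4, -1/2); f(tau, V)^k = -Gamma^k_ij(gamma(tau)) gamma'^i(tau) V^j; h = 1/3; intermediate values shown to 6 dp
curve data and Christoffel symbols at the stage parameters:
  tau = 0.000000: gamma = (-0.250000, 0.500000), gamma' = (-0.250000, -0.500000); Gamma_sss = 0.000000, Gamma_sst = 0.546185, Gamma_stt = 0.000000, Gamma_tss = 0.000000, Gamma_tst = -0.080321, Gamma_ttt = 0.000000
  tau = 0.166667: gamma = (-0.291667, 0.416667), gamma' = (-0.250000, -0.500000); Gamma_sss = 0.000000, Gamma_sst = 0.565529, Gamma_stt = 0.000000, Gamma_tss = 0.000000, Gamma_tst = -0.102028, Gamma_ttt = 0.000000
  tau = 0.333333: gamma = (-0.333333, 0.333333), gamma' = (-0.250000, -0.500000); Gamma_sss = 0.000000, Gamma_sst = 0.584746, Gamma_stt = 0.000000, Gamma_tss = 0.000000, Gamma_tst = -0.127119, Gamma_ttt = 0.000000
  tau = 0.500000: gamma = (-0.375000, 0.250000), gamma' = (-0.250000, -0.500000); Gamma_sss = 0.000000, Gamma_sst = 0.603381, Gamma_stt = 0.000000, Gamma_tss = 0.000000, Gamma_tst = -0.156047, Gamma_ttt = 0.000000
  tau = 0.666667: gamma = (-0.416667, 0.166667), gamma' = (-0.250000, -0.500000); Gamma_sss = 0.000000, Gamma_sst = 0.620820, Gamma_stt = 0.000000, Gamma_tss = 0.000000, Gamma_tst = -0.189274, Gamma_ttt = 0.000000
  tau = 0.833333: gamma = (-0.458333, 0.083333), gamma' = (-0.250000, -0.500000); Gamma_sss = 0.000000, Gamma_sst = 0.636254, Gamma_stt = 0.000000, Gamma_tss = 0.000000, Gamma_tst = -0.227234, Gamma_ttt = 0.000000
  tau = 1.000000: gamma = (-0.500000, 0.000000), gamma' = (-0.250000, -0.500000); Gamma_sss = 0.000000, Gamma_sst = 0.648649, Gamma_stt = 0.000000, Gamma_tss = 0.000000, Gamma_tst = -0.270270, Gamma_ttt = 0.000000
step 0: V^s = -1.0000, V^t = -0.1250
step 1: k1 = (-0.290161, 0.042671), k2 = (-0.313106, 0.056488), k3 = (-0.313862, 0.056625), k4 = (-0.338475, 0.073582); V <- V + (h/6)(k1 + 2k2 + 2k3 + k4): V^s = -1.1046, V^t = -0.1060
step 2: k1 = (-0.338443, 0.073575), k2 = (-0.364397, 0.094241), k3 = (-0.365182, 0.094444), k4 = (-0.392222, 0.119580); V <- V + (h/6)(k1 + 2k2 + 2k3 + k4): V^s = -1.2262, V^t = -0.0743
step 3: k1 = (-0.392167, 0.119563), k2 = (-0.419540, 0.149836), k3 = (-0.420189, 0.150067), k4 = (-0.447060, 0.186275); V <- V + (h/6)(k1 + 2k2 + 2k3 + k4): V^s = -1.3662, V^t = -0.0240


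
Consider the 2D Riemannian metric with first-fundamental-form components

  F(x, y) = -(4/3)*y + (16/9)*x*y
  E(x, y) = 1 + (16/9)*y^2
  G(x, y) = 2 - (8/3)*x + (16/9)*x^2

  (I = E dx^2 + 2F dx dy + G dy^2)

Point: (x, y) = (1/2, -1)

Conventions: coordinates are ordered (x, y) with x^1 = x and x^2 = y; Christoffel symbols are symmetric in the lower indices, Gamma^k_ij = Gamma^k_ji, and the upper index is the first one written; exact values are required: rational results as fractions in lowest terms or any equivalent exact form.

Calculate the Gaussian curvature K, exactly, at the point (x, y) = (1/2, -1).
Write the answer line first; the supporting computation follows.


Answer: K = -36/169

E = 25/9, F = 4/9, G = 10/9, EG - F^2 = 26/9 at the point
E_x = 0, E_y = -32/9, F_x = -16/9, F_y = -4/9, G_x = -8/9, G_y = 0
E_yy = 32/9, F_xy = 16/9, G_xx = 32/9
The intrinsic route: Brioschi's K = (det M1 - det M2)/(EG - F^2)^2.
M1 = [[-E_yy/2 + F_xy - G_xx/2, E_x/2, F_x - E_y/2], [F_y - G_x/2, E, F], [G_y/2, F, G]] = [[-16/9, 0, 0], [0, 25/9, 4/9], [0, 4/9, 10/9]]; det M1 = -416/81
M2 = [[0, E_y/2, G_x/2], [E_y/2, E, F], [G_x/2, F, G]] = [[0, -16/9, -4/9], [-16/9, 25/9, 4/9], [-4/9, 4/9, 10/9]]; det M2 = -272/81
det M1 - det M2 = -16/9; K = -16/9 / (26/9)^2 = -36/169


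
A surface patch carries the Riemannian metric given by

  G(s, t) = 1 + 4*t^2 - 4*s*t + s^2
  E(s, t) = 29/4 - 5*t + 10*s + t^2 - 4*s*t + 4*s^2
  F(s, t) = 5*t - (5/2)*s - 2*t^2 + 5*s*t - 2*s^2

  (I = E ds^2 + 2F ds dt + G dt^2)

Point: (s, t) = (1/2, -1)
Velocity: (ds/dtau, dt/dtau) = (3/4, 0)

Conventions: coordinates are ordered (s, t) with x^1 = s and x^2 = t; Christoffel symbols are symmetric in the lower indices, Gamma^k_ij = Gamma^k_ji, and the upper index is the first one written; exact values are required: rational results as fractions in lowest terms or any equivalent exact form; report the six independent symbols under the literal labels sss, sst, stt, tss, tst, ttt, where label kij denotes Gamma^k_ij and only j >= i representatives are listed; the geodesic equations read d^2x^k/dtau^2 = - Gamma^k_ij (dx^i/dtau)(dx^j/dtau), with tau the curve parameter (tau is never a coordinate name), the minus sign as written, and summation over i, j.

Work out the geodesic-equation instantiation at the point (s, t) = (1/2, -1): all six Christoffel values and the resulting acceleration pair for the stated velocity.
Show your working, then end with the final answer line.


E = 85/4, F = -45/4, G = 29/4 at the point
E_s = 18, E_t = -9, F_s = -19/2, F_t = 23/2, G_s = 5, G_t = -10
EG - F^2 = 55/2;  g^inv = (2/55) * [[29/4, 45/4], [45/4, 85/4]]
first-kind symbols [ij,l] = (1/2)(d_i g_jl + d_j g_il - d_l g_ij): [ss,s] = E_s/2 = 9, [ss,t] = F_s - E_t/2 = -5, [st,s] = E_t/2 = -9/2, [st,t] = G_s/2 = 5/2, [tt,s] = F_t - G_s/2 = 9, [tt,t] = G_t/2 = -5
Gamma^s_ij = (G*[ij,s] - F*[ij,t])/(EG - F^2), Gamma^t_ij = (E*[ij,t] - F*[ij,s])/(EG - F^2)
Gamma_sss = 18/55, Gamma_sst = -9/55, Gamma_stt = 18/55, Gamma_tss = -2/11, Gamma_tst = 1/11, Gamma_ttt = -2/11
d^2s/dtau^2 = -(Gamma_sss*(3/4)^2 + 2*Gamma_sst*(3/4)*(0) + Gamma_stt*(0)^2) = -81/440
d^2t/dtau^2 = -(Gamma_tss*(3/4)^2 + 2*Gamma_tst*(3/4)*(0) + Gamma_ttt*(0)^2) = 9/88

Answer: Gamma_sss = 18/55, Gamma_sst = -9/55, Gamma_stt = 18/55, Gamma_tss = -2/11, Gamma_tst = 1/11, Gamma_ttt = -2/11; accelerations (d^2s/dtau^2, d^2t/dtau^2) = (-81/440, 9/88)


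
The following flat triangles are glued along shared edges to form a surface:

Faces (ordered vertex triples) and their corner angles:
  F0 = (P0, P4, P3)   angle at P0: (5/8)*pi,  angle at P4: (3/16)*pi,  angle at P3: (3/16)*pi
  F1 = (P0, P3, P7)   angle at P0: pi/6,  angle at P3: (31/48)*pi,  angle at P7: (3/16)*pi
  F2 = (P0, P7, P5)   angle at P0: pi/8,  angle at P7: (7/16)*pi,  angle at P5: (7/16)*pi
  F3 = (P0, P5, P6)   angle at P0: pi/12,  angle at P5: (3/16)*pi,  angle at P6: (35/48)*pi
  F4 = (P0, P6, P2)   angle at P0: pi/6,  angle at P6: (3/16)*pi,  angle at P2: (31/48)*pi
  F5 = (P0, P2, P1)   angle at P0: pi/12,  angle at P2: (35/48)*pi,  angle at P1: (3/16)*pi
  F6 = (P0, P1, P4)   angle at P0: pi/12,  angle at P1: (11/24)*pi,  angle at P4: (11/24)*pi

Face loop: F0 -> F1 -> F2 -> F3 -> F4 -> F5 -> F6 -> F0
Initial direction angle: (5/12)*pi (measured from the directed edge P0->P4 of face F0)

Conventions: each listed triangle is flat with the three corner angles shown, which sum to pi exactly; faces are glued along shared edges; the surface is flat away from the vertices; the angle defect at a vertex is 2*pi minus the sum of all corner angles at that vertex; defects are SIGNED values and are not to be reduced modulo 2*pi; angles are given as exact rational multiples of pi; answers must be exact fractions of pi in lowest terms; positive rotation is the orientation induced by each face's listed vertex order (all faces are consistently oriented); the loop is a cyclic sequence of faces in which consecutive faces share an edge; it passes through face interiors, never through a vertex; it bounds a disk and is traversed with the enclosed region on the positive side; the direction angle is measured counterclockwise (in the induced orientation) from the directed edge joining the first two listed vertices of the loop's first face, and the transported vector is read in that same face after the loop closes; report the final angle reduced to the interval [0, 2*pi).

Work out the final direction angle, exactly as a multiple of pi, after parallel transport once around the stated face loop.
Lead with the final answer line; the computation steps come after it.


Answer: final direction angle = (13/12)*pi

enclosed vertex P0: corner angles sum to (4/3)*pi, defect = 2*pi - (4/3)*pi = (2/3)*pi
the final direction is the initial angle plus the enclosed defects, taken mod 2*pi in the induced orientation
final angle = (5/12)*pi + (2/3)*pi = (13/12)*pi (mod 2*pi)


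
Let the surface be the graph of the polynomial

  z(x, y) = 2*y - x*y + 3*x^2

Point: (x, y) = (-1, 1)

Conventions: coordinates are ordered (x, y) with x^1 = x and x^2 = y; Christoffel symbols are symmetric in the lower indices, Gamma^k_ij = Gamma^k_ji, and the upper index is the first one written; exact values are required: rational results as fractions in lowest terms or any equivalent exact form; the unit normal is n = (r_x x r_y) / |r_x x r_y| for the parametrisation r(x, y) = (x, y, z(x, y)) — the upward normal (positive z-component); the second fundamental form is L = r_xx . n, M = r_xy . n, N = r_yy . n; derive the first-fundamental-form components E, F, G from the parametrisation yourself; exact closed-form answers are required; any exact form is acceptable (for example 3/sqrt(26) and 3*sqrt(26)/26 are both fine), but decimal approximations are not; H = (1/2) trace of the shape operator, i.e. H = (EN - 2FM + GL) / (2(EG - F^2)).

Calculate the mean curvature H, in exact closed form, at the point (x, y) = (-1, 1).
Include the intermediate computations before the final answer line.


z_x = -7, z_y = 3, z_xx = 6, z_xy = -1, z_yy = 0
E = 50, F = -21, G = 10; answer radicand W^2 = 59
unnormalised second-form numerators: l = 6, m = -1, n = 0; L = l/sqrt(59), and similarly M = m/sqrt(W^2), N = n/sqrt(W^2)
H = (E*n - 2*F*m + G*l) / (2*(EG - F^2)*sqrt(W^2)); E*n - 2*F*m + G*l = 18, EG - F^2 = 59, so H = (9/59)/sqrt(59)

Answer: H = 9*sqrt(59)/3481


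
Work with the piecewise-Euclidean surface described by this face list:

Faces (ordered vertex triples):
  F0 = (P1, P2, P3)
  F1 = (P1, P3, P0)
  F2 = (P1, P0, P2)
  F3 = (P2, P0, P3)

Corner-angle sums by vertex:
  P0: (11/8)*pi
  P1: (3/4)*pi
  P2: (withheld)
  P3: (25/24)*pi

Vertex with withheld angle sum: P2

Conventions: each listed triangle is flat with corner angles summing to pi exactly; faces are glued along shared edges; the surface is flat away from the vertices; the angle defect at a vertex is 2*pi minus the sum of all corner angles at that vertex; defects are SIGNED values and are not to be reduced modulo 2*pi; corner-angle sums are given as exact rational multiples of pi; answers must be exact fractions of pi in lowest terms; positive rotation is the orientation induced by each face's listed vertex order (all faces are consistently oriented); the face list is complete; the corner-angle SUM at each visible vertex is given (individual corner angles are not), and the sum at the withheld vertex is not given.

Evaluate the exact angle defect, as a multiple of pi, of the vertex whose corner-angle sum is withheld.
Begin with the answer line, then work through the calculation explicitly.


Answer: defect(P2) = (7/6)*pi

V = 4, E = 6, F = 4; chi = V - E + F = 2
Gauss-Bonnet: total defect = 2*pi*chi = 4*pi; visible defects sum to (17/6)*pi


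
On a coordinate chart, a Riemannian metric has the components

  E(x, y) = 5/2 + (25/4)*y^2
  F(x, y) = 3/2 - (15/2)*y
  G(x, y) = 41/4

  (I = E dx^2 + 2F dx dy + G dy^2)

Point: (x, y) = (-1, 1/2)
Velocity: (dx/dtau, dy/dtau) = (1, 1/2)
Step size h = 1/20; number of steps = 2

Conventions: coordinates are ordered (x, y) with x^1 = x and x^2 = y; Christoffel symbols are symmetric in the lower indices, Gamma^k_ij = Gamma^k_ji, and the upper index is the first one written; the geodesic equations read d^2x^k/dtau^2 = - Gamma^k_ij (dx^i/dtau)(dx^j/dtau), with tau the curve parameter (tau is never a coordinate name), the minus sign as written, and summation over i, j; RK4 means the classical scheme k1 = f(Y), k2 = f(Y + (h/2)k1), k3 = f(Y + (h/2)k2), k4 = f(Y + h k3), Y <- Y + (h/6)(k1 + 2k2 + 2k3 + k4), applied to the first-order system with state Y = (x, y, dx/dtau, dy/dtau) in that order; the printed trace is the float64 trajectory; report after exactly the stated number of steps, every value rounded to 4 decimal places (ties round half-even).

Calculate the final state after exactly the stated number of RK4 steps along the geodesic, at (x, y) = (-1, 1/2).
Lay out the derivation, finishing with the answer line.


f(Y) = (dx/dtau, dy/dtau, -Gamma^x_ij Y'^i Y'^j, -Gamma^y_ij Y'^i Y'^j) with the Gammas evaluated at the stage position; h = 0.050000; intermediate values shown to 6 dp
step 0: x = -1.0000, y = 0.5000, dx/dtau = 1.0000, dy/dtau = 0.5000
step 1:
  k1: at (x, y) = (-1.000000, 0.500000), (dx/dtau, dy/dtau) = (1.000000, 0.500000); Gamma_xxx = -0.192226, Gamma_xxy = 0.875694, Gamma_xyy = -2.101666, Gamma_yxx = -0.347074, Gamma_yxy = 0.192226, Gamma_yyy = -0.461341; k1 = (1.000000, 0.500000, -0.158052, 0.270184)
  k2: at (x, y) = (-0.975000, 0.512500), (dx/dtau, dy/dtau) = (0.996049, 0.506755); Gamma_xxx = -0.203130, Gamma_xxy = 0.888355, Gamma_xyy = -2.080050, Gamma_yxx = -0.358947, Gamma_yxy = 0.203130, Gamma_yyy = -0.475621; k2 = (0.996049, 0.506755, -0.161113, 0.273195)
  k3: at (x, y) = (-0.975099, 0.512669), (dx/dtau, dy/dtau) = (0.995972, 0.506830); Gamma_xxx = -0.203278, Gamma_xxy = 0.888523, Gamma_xyy = -2.079760, Gamma_yxx = -0.359109, Gamma_yxy = 0.203278, Gamma_yyy = -0.475812; k3 = (0.995972, 0.506830, -0.161147, 0.273222)
  k4: at (x, y) = (-0.950201, 0.525341), (dx/dtau, dy/dtau) = (0.991943, 0.513661); Gamma_xxx = -0.214495, Gamma_xxy = 0.901031, Gamma_xyy = -2.058161, Gamma_yxx = -0.371392, Gamma_yxy = 0.214495, Gamma_yyy = -0.489955; k4 = (0.991943, 0.513661, -0.164098, 0.276125)
  Y <- Y + (h/6)(k1 + 2k2 + 2k3 + k4): x = -0.9502, y = 0.5253, dx/dtau = 0.9919, dy/dtau = 0.5137
step 2:
  k1: at (x, y) = (-0.950200, 0.525340), (dx/dtau, dy/dtau) = (0.991944, 0.513660); Gamma_xxx = -0.214494, Gamma_xxy = 0.901030, Gamma_xyy = -2.058163, Gamma_yxx = -0.371390, Gamma_yxy = 0.214494, Gamma_yyy = -0.489954; k1 = (0.991944, 0.513660, -0.164098, 0.276125)
  k2: at (x, y) = (-0.925402, 0.538182), (dx/dtau, dy/dtau) = (0.987842, 0.520563); Gamma_xxx = -0.226016, Gamma_xxy = 0.913380, Gamma_xyy = -2.036591, Gamma_yxx = -0.384087, Gamma_yxy = 0.226016, Gamma_yyy = -0.503955; k2 = (0.987842, 0.520563, -0.166941, 0.278919)
  k3: at (x, y) = (-0.925504, 0.538354), (dx/dtau, dy/dtau) = (0.987771, 0.520633); Gamma_xxx = -0.226172, Gamma_xxy = 0.913544, Gamma_xyy = -2.036303, Gamma_yxx = -0.384260, Gamma_yxy = 0.226172, Gamma_yyy = -0.504141; k3 = (0.987771, 0.520633, -0.166978, 0.278945)
  k4: at (x, y) = (-0.900812, 0.551372), (dx/dtau, dy/dtau) = (0.983596, 0.527607); Gamma_xxx = -0.238007, Gamma_xxy = 0.925734, Gamma_xyy = -2.014758, Gamma_yxx = -0.397394, Gamma_yxy = 0.238007, Gamma_yyy = -0.517997; k4 = (0.983596, 0.527607, -0.169714, 0.281629)
  Y <- Y + (h/6)(k1 + 2k2 + 2k3 + k4): x = -0.9008, y = 0.5514, dx/dtau = 0.9836, dy/dtau = 0.5276

Answer: x = -0.9008, y = 0.5514, dx/dtau = 0.9836, dy/dtau = 0.5276


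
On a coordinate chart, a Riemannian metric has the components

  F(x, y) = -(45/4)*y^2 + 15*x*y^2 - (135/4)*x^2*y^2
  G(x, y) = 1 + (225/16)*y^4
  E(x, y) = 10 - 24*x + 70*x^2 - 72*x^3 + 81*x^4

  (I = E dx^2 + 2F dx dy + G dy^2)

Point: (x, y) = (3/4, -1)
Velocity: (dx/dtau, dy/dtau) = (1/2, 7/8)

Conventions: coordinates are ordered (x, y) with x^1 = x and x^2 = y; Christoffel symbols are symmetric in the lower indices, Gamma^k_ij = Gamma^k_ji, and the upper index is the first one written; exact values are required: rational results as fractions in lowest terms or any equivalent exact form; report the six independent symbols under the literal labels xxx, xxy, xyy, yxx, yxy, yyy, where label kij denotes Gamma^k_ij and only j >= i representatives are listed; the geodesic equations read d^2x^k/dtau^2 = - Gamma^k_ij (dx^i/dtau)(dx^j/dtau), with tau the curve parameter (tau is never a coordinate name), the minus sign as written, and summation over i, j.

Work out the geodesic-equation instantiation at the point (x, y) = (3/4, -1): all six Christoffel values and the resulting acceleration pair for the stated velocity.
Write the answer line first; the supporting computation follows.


Answer: Gamma_xxx = 12312/10417, Gamma_xxy = 0, Gamma_xyy = 9720/10417, Gamma_yxx = -9120/10417, Gamma_yxy = 0, Gamma_yyy = -7200/10417; accelerations (d^2x/dtau^2, d^2y/dtau^2) = (-84159/83336, 15585/20834)

E = 6817/256, F = -1215/64, G = 241/16 at the point
E_x = 1539/16, E_y = 0, F_x = -285/8, F_y = 1215/32, G_x = 0, G_y = -225/4
EG - F^2 = 10417/256;  g^inv = (256/10417) * [[241/16, 1215/64], [1215/64, 6817/256]]
first-kind symbols [ij,l] = (1/2)(d_i g_jl + d_j g_il - d_l g_ij): [xx,x] = E_x/2 = 1539/32, [xx,y] = F_x - E_y/2 = -285/8, [xy,x] = E_y/2 = 0, [xy,y] = G_x/2 = 0, [yy,x] = F_y - G_x/2 = 1215/32, [yy,y] = G_y/2 = -225/8
Gamma^x_ij = (G*[ij,x] - F*[ij,y])/(EG - F^2), Gamma^y_ij = (E*[ij,y] - F*[ij,x])/(EG - F^2)
Gamma_xxx = 12312/10417, Gamma_xxy = 0, Gamma_xyy = 9720/10417, Gamma_yxx = -9120/10417, Gamma_yxy = 0, Gamma_yyy = -7200/10417
d^2x/dtau^2 = -(Gamma_xxx*(1/2)^2 + 2*Gamma_xxy*(1/2)*(7/8) + Gamma_xyy*(7/8)^2) = -84159/83336
d^2y/dtau^2 = -(Gamma_yxx*(1/2)^2 + 2*Gamma_yxy*(1/2)*(7/8) + Gamma_yyy*(7/8)^2) = 15585/20834


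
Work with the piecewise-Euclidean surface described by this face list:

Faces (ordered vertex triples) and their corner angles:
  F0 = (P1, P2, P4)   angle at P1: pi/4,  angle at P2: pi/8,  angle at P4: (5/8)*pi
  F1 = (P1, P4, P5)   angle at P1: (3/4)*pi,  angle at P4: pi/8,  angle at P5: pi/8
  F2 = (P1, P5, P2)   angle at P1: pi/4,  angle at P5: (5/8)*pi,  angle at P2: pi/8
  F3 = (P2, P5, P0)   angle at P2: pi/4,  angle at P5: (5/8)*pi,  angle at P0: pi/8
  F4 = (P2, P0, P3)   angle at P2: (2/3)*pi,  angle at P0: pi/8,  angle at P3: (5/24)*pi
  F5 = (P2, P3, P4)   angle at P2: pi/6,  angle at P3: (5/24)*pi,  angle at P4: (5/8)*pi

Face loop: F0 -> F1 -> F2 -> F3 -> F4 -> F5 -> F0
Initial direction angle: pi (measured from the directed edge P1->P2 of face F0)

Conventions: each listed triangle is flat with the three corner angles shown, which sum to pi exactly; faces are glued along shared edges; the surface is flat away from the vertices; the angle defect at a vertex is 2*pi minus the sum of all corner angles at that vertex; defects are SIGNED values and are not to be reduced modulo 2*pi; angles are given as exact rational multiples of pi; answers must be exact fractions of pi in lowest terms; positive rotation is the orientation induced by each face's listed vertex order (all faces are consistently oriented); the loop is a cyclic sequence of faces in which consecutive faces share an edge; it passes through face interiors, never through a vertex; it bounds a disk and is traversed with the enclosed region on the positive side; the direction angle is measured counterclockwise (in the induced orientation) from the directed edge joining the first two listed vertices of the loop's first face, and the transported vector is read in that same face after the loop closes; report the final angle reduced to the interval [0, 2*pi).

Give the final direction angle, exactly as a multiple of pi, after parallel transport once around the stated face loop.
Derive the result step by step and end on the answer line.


enclosed vertex P1: corner angles sum to (5/4)*pi, defect = 2*pi - (5/4)*pi = (3/4)*pi
enclosed vertex P2: corner angles sum to (4/3)*pi, defect = 2*pi - (4/3)*pi = (2/3)*pi
the final direction is the initial angle plus the enclosed defects, taken mod 2*pi in the induced orientation
final angle = pi + (17/12)*pi = (5/12)*pi (mod 2*pi)

Answer: final direction angle = (5/12)*pi


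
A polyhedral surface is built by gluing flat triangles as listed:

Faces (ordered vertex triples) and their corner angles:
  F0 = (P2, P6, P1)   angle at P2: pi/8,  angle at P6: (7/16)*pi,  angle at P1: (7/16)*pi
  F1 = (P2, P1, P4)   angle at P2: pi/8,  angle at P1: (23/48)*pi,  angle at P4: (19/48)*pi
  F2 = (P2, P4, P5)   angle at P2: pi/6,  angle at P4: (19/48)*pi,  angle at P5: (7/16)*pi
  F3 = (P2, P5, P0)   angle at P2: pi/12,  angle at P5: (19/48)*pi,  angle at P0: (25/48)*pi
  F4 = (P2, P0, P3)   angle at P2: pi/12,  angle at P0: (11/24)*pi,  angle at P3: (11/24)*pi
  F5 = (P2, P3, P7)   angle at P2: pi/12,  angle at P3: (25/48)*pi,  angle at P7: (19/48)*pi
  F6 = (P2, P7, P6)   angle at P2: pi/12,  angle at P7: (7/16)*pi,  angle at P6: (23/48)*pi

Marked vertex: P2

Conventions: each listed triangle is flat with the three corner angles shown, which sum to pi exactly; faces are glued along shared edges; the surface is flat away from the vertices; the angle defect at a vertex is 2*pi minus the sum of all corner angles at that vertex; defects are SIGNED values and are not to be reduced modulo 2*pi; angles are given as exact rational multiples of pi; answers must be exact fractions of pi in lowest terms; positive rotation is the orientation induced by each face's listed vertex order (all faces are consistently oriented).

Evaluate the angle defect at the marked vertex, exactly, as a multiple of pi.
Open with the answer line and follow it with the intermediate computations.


Answer: defect(P2) = (5/4)*pi

Sum of corner angles at P2: (3/4)*pi
defect = 2*pi - (3/4)*pi


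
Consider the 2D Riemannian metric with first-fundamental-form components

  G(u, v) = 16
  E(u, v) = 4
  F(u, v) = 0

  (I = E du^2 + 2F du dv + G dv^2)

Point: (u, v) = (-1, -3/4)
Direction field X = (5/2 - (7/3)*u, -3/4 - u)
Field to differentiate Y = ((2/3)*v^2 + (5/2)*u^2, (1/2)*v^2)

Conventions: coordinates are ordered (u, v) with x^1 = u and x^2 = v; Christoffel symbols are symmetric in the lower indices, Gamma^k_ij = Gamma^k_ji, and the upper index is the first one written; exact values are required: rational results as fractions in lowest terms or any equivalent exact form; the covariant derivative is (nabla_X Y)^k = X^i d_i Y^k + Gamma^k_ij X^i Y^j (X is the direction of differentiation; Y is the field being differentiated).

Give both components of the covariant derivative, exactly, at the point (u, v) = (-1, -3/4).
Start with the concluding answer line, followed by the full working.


Answer: (nabla_X Y)^u = -293/12, (nabla_X Y)^v = -3/16

E = 4, F = 0, G = 16 at the point
E_u = 0, E_v = 0, F_u = 0, F_v = 0, G_u = 0, G_v = 0
EG - F^2 = 64;  g^inv = (1/64) * [[16, 0], [0, 4]]
first-kind symbols [ij,l] = (1/2)(d_i g_jl + d_j g_il - d_l g_ij): [uu,u] = E_u/2 = 0, [uu,v] = F_u - E_v/2 = 0, [uv,u] = E_v/2 = 0, [uv,v] = G_u/2 = 0, [vv,u] = F_v - G_u/2 = 0, [vv,v] = G_v/2 = 0
Gamma^u_ij = (G*[ij,u] - F*[ij,v])/(EG - F^2), Gamma^v_ij = (E*[ij,v] - F*[ij,u])/(EG - F^2)
Gamma_uuu = 0, Gamma_uuv = 0, Gamma_uvv = 0, Gamma_vuu = 0, Gamma_vuv = 0, Gamma_vvv = 0
X = (29/6, 1/4), Y = (23/8, 9/32) at the point


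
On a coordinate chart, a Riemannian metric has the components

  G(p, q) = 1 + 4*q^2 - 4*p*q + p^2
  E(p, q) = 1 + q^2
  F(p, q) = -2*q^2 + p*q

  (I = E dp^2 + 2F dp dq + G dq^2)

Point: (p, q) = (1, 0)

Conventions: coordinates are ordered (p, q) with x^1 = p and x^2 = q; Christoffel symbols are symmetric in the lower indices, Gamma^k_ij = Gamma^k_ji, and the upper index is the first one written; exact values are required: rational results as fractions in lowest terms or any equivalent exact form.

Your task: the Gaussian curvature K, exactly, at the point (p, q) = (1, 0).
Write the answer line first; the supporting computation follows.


Answer: K = -1/4

E = 1, F = 0, G = 2, EG - F^2 = 2 at the point
E_p = 0, E_q = 0, F_p = 0, F_q = 1, G_p = 2, G_q = -4
E_qq = 2, F_pq = 1, G_pp = 2
Using the Brioschi determinant formula for K from the metric derivatives:
M1 = [[-E_qq/2 + F_pq - G_pp/2, E_p/2, F_p - E_q/2], [F_q - G_p/2, E, F], [G_q/2, F, G]] = [[-1, 0, 0], [0, 1, 0], [-2, 0, 2]]; det M1 = -2
M2 = [[0, E_q/2, G_p/2], [E_q/2, E, F], [G_p/2, F, G]] = [[0, 0, 1], [0, 1, 0], [1, 0, 2]]; det M2 = -1
det M1 - det M2 = -1; K = -1 / (2)^2 = -1/4


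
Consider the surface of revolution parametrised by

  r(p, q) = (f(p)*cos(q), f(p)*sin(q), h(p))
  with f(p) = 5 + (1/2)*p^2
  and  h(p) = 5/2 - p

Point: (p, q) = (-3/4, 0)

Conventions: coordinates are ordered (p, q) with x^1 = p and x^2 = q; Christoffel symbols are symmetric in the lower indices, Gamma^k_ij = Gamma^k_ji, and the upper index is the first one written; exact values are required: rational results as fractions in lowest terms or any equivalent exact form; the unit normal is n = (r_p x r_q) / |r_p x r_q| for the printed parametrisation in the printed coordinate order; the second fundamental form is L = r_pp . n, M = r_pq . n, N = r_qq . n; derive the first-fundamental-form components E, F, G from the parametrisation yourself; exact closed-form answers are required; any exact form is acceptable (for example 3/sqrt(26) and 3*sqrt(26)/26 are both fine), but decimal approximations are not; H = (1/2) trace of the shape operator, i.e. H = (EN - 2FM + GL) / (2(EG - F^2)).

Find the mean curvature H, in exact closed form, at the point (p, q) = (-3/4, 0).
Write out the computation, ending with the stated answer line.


f = 169/32, f' = -3/4, f'' = 1, h' = -1, h'' = 0
E = 25/16, F = 0, G = 28561/1024; answer radicand W^2 = 25/16
unnormalised second-form numerators: l = 1, m = 0, n = -169/32; L = l/sqrt(25/16), and similarly M = m/sqrt(W^2), N = n/sqrt(W^2)
H = (E*n - 2*F*m + G*l) / (2*(EG - F^2)*sqrt(W^2)); E*n - 2*F*m + G*l = 20111/1024, EG - F^2 = 714025/16384, so H = (952/4225)/sqrt(25/16)

Answer: H = 3808/21125


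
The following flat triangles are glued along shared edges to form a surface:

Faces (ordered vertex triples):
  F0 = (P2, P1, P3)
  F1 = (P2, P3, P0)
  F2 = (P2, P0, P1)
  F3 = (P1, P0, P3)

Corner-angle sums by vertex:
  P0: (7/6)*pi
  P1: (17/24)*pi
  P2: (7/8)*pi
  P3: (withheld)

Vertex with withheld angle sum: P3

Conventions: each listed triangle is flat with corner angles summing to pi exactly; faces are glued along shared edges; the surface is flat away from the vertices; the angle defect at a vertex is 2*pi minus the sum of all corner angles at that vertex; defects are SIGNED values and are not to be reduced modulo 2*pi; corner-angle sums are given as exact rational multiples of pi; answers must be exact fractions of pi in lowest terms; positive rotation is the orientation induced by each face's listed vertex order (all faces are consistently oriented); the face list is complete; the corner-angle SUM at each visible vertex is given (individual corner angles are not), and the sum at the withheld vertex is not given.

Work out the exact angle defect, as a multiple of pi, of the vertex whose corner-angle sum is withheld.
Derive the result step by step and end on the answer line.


V = 4, E = 6, F = 4; chi = V - E + F = 2
Gauss-Bonnet: total defect = 2*pi*chi = 4*pi; visible defects sum to (13/4)*pi

Answer: defect(P3) = (3/4)*pi


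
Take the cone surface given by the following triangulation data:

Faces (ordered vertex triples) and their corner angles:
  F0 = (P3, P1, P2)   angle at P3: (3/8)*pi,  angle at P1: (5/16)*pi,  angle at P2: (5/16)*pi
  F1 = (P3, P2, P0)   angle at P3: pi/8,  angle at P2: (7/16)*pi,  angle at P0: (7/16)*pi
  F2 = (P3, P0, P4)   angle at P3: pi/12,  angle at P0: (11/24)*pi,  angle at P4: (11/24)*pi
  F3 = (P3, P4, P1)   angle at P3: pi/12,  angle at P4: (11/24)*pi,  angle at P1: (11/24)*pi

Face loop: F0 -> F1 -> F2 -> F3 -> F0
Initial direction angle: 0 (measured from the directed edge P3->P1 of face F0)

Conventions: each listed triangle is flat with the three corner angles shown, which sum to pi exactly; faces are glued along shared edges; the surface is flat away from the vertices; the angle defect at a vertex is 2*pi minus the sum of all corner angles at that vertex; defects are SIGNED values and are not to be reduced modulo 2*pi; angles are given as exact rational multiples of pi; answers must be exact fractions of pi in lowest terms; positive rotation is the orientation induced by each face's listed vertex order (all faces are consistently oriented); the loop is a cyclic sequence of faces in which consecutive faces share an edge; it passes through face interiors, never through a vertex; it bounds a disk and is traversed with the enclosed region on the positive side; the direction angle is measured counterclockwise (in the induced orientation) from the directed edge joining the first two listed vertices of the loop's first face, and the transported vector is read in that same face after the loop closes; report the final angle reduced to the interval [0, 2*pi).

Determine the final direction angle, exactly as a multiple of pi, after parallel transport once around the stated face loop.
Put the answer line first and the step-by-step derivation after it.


Answer: final direction angle = (4/3)*pi

enclosed vertex P3: corner angles sum to (2/3)*pi, defect = 2*pi - (2/3)*pi = (4/3)*pi
the rotation equals the total enclosed defect, so the final angle is initial + defects (mod 2*pi)
final angle = 0 + (4/3)*pi = (4/3)*pi (mod 2*pi)


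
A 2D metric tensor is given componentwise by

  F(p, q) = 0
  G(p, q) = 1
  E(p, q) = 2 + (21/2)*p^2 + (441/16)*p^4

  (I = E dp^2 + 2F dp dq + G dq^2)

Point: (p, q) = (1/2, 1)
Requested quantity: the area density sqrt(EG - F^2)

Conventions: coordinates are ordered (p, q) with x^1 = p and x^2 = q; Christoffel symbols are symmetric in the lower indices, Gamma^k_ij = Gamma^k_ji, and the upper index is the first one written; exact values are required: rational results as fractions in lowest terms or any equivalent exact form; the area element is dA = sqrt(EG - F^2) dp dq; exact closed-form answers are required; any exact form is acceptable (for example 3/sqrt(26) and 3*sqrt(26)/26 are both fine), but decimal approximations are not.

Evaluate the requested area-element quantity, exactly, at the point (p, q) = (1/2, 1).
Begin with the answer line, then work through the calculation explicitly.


Answer: sqrt(EG - F^2) = 5*sqrt(65)/16

E = 1625/256, F = 0, G = 1; EG - F^2 = 1625/256


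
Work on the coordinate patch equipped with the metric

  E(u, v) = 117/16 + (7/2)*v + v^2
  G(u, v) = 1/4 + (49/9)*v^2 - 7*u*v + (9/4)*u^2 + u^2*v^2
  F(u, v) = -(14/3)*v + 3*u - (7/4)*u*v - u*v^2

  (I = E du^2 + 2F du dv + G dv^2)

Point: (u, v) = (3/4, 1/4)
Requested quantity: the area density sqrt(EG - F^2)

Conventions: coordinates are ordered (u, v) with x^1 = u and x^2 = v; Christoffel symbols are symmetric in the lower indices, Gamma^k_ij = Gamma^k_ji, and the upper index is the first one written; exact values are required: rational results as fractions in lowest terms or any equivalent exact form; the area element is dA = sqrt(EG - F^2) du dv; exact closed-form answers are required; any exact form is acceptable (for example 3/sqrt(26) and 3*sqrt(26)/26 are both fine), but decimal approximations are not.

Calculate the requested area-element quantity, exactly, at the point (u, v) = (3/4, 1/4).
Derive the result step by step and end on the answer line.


E = 33/4, F = 17/24, G = 1333/2304; EG - F^2 = 39365/9216

Answer: sqrt(EG - F^2) = sqrt(39365)/96


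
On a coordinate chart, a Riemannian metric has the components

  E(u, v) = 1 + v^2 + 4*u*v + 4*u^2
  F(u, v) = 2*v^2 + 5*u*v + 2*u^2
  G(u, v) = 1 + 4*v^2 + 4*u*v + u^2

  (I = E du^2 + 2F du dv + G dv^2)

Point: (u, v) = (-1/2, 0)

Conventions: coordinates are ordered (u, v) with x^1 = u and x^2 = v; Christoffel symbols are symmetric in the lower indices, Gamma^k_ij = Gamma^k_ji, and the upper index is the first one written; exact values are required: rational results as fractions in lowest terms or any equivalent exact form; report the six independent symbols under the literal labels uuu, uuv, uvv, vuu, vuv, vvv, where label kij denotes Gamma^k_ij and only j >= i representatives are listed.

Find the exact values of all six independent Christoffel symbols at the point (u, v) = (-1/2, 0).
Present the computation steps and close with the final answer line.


E = 2, F = 1/2, G = 5/4 at the point
E_u = -4, E_v = -2, F_u = -2, F_v = -5/2, G_u = -1, G_v = -2
EG - F^2 = 9/4;  g^inv = (4/9) * [[5/4, -1/2], [-1/2, 2]]
first-kind symbols [ij,l] = (1/2)(d_i g_jl + d_j g_il - d_l g_ij): [uu,u] = E_u/2 = -2, [uu,v] = F_u - E_v/2 = -1, [uv,u] = E_v/2 = -1, [uv,v] = G_u/2 = -1/2, [vv,u] = F_v - G_u/2 = -2, [vv,v] = G_v/2 = -1
Gamma^u_ij = (G*[ij,u] - F*[ij,v])/(EG - F^2), Gamma^v_ij = (E*[ij,v] - F*[ij,u])/(EG - F^2)

Answer: Gamma_uuu = -8/9, Gamma_uuv = -4/9, Gamma_uvv = -8/9, Gamma_vuu = -4/9, Gamma_vuv = -2/9, Gamma_vvv = -4/9


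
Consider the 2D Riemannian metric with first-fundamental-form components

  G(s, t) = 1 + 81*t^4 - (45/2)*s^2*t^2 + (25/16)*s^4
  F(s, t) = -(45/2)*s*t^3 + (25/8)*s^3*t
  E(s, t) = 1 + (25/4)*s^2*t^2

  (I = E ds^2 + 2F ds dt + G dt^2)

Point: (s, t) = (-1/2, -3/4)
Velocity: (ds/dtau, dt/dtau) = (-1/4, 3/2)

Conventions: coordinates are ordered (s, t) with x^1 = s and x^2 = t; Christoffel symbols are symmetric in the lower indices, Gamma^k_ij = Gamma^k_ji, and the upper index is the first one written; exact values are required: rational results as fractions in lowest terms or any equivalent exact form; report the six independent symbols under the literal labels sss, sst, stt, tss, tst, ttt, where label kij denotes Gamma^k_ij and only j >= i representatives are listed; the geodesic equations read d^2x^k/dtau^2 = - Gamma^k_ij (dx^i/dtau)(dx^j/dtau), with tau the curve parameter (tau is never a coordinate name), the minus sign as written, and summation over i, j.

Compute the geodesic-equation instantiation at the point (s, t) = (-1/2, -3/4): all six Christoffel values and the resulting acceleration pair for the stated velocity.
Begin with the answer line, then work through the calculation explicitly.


Answer: Gamma_sss = -450/6257, Gamma_sst = -300/6257, Gamma_stt = 3240/6257, Gamma_tss = 2280/6257, Gamma_tst = 1520/6257, Gamma_ttt = -16416/6257; accelerations (d^2s/dtau^2, d^2t/dtau^2) = (-59895/50056, 75867/12514)

E = 481/256, F = -285/64, G = 377/16 at the point
E_s = -225/64, E_t = -75/32, F_s = 495/64, F_t = 595/32, G_s = 95/8, G_t = -513/4
EG - F^2 = 6257/256;  g^inv = (256/6257) * [[377/16, 285/64], [285/64, 481/256]]
first-kind symbols [ij,l] = (1/2)(d_i g_jl + d_j g_il - d_l g_ij): [ss,s] = E_s/2 = -225/128, [ss,t] = F_s - E_t/2 = 285/32, [st,s] = E_t/2 = -75/64, [st,t] = G_s/2 = 95/16, [tt,s] = F_t - G_s/2 = 405/32, [tt,t] = G_t/2 = -513/8
Gamma^s_ij = (G*[ij,s] - F*[ij,t])/(EG - F^2), Gamma^t_ij = (E*[ij,t] - F*[ij,s])/(EG - F^2)
Gamma_sss = -450/6257, Gamma_sst = -300/6257, Gamma_stt = 3240/6257, Gamma_tss = 2280/6257, Gamma_tst = 1520/6257, Gamma_ttt = -16416/6257
d^2s/dtau^2 = -(Gamma_sss*(-1/4)^2 + 2*Gamma_sst*(-1/4)*(3/2) + Gamma_stt*(3/2)^2) = -59895/50056
d^2t/dtau^2 = -(Gamma_tss*(-1/4)^2 + 2*Gamma_tst*(-1/4)*(3/2) + Gamma_ttt*(3/2)^2) = 75867/12514


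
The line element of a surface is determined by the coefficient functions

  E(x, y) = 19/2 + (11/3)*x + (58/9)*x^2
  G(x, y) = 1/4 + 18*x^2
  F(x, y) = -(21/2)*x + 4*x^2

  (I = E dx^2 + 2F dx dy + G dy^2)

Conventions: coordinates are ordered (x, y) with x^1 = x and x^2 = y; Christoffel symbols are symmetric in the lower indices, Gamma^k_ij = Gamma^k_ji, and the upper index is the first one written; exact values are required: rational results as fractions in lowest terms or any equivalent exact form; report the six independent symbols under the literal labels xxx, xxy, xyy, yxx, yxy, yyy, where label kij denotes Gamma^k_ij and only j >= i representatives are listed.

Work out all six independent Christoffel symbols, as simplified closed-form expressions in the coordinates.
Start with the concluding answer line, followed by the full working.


Answer: Gamma_xxx = (6048*x^3 + 11448*x^2 - 7822*x + 33)/(7200*x^4 + 10800*x^3 + 4490*x^2 + 66*x + 171), Gamma_xxy = (-5184*x^3 + 13608*x^2)/(7200*x^4 + 10800*x^3 + 4490*x^2 + 66*x + 171), Gamma_xyy = (-23328*x^3 - 324*x)/(7200*x^4 + 10800*x^3 + 4490*x^2 + 66*x + 171), Gamma_yxx = (1856*x^3 + 1584*x^2 + 4086*x - 7182)/(7200*x^4 + 10800*x^3 + 4490*x^2 + 66*x + 171), Gamma_yxy = (8352*x^3 + 4752*x^2 + 12312*x)/(7200*x^4 + 10800*x^3 + 4490*x^2 + 66*x + 171), Gamma_yyy = (5184*x^3 - 13608*x^2)/(7200*x^4 + 10800*x^3 + 4490*x^2 + 66*x + 171)

E = 19/2 + (11/3)*x + (58/9)*x^2; F = -(21/2)*x + 4*x^2; G = 1/4 + 18*x^2
Gamma^k_ij = (1/2) g^{kl} (d_i g_jl + d_j g_il - d_l g_ij), with g^inv = (1/(EG-F^2)) [[G, -F], [-F, E]]
first partials: E_x = 11/3 + (116/9)*x, E_y = 0, F_x = -21/2 + 8*x, F_y = 0, G_x = 36*x, G_y = 0
D = EG - F^2 = 19/8 + (11/12)*x + (2245/36)*x^2 + 150*x^3 + 100*x^4
expanded: Gamma^x_xx = (G E_x - 2F F_x + F E_y)/(2D), Gamma^x_xy = (G E_y - F G_x)/(2D), Gamma^x_yy = (2G F_y - G G_x - F G_y)/(2D), Gamma^y_xx = (2E F_x - E E_y - F E_x)/(2D), Gamma^y_xy = (E G_x - F E_y)/(2D), Gamma^y_yy = (E G_y - 2F F_y + F G_x)/(2D); substitute and cancel common factors
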